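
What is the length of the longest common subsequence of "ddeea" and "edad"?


LCS of "ddeea" and "edad"
DP table:
           e    d    a    d
      0    0    0    0    0
  d   0    0    1    1    1
  d   0    0    1    1    2
  e   0    1    1    1    2
  e   0    1    1    1    2
  a   0    1    1    2    2
LCS length = dp[5][4] = 2

2


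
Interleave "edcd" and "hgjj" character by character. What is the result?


Interleaving "edcd" and "hgjj":
  Position 0: 'e' from first, 'h' from second => "eh"
  Position 1: 'd' from first, 'g' from second => "dg"
  Position 2: 'c' from first, 'j' from second => "cj"
  Position 3: 'd' from first, 'j' from second => "dj"
Result: ehdgcjdj

ehdgcjdj


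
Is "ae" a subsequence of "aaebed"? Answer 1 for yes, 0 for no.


Check if "ae" is a subsequence of "aaebed"
Greedy scan:
  Position 0 ('a'): matches sub[0] = 'a'
  Position 1 ('a'): no match needed
  Position 2 ('e'): matches sub[1] = 'e'
  Position 3 ('b'): no match needed
  Position 4 ('e'): no match needed
  Position 5 ('d'): no match needed
All 2 characters matched => is a subsequence

1


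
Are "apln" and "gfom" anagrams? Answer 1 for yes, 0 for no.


Strings: "apln", "gfom"
Sorted first:  alnp
Sorted second: fgmo
Differ at position 0: 'a' vs 'f' => not anagrams

0


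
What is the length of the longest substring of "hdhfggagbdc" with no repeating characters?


Input: "hdhfggagbdc"
Sliding window (track last position of each char):
  Position 0 ('h'): window [0,0] length 1 -- new best
  Position 1 ('d'): window [0,1] length 2 -- new best
  Position 2 ('h'): repeat (last at 0), move window start to 1
  Position 2 ('h'): window [1,2] length 2
  Position 3 ('f'): window [1,3] length 3 -- new best
  Position 4 ('g'): window [1,4] length 4 -- new best
  Position 5 ('g'): repeat (last at 4), move window start to 5
  Position 5 ('g'): window [5,5] length 1
  Position 6 ('a'): window [5,6] length 2
  Position 7 ('g'): repeat (last at 5), move window start to 6
  Position 7 ('g'): window [6,7] length 2
  Position 8 ('b'): window [6,8] length 3
  Position 9 ('d'): window [6,9] length 4
  Position 10 ('c'): window [6,10] length 5 -- new best
Longest substring with no repeats: "agbdc" with length 5

5


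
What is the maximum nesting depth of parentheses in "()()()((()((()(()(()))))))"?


Input: "()()()((()((()(()(()))))))"
Tracking depth:
  Position 0 '(': depth becomes 1
  Position 1 ')': depth becomes 0
  Position 2 '(': depth becomes 1
  Position 3 ')': depth becomes 0
  Position 4 '(': depth becomes 1
  Position 5 ')': depth becomes 0
  Position 6 '(': depth becomes 1
  Position 7 '(': depth becomes 2
  Position 8 '(': depth becomes 3
  Position 9 ')': depth becomes 2
  Position 10 '(': depth becomes 3
  Position 11 '(': depth becomes 4
  Position 12 '(': depth becomes 5
  Position 13 ')': depth becomes 4
  Position 14 '(': depth becomes 5
  Position 15 '(': depth becomes 6
  Position 16 ')': depth becomes 5
  Position 17 '(': depth becomes 6
  Position 18 '(': depth becomes 7
  Position 19 ')': depth becomes 6
  Position 20 ')': depth becomes 5
  Position 21 ')': depth becomes 4
  Position 22 ')': depth becomes 3
  Position 23 ')': depth becomes 2
  Position 24 ')': depth becomes 1
  Position 25 ')': depth becomes 0
Maximum depth reached: 7

7


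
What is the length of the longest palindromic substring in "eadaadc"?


Input: "eadaadc"
Checking substrings for palindromes:
  [2:6] "daad" (len 4) => palindrome
  [1:4] "ada" (len 3) => palindrome
  [3:5] "aa" (len 2) => palindrome
Longest palindromic substring: "daad" with length 4

4


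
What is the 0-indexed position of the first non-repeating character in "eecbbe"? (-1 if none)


Input: eecbbe
Character frequencies:
  'b': 2
  'c': 1
  'e': 3
Scanning left to right for freq == 1:
  Position 0 ('e'): freq=3, skip
  Position 1 ('e'): freq=3, skip
  Position 2 ('c'): unique! => answer = 2

2


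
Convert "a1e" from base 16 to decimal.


Input: "a1e" in base 16
Positional expansion:
  Digit 'a' (value 10) x 16^2 = 2560
  Digit '1' (value 1) x 16^1 = 16
  Digit 'e' (value 14) x 16^0 = 14
Sum = 2590

2590


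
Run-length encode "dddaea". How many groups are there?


Input: dddaea
Scanning for consecutive runs:
  Group 1: 'd' x 3 (positions 0-2)
  Group 2: 'a' x 1 (positions 3-3)
  Group 3: 'e' x 1 (positions 4-4)
  Group 4: 'a' x 1 (positions 5-5)
Total groups: 4

4


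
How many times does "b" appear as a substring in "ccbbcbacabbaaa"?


Searching for "b" in "ccbbcbacabbaaa"
Scanning each position:
  Position 0: "c" => no
  Position 1: "c" => no
  Position 2: "b" => MATCH
  Position 3: "b" => MATCH
  Position 4: "c" => no
  Position 5: "b" => MATCH
  Position 6: "a" => no
  Position 7: "c" => no
  Position 8: "a" => no
  Position 9: "b" => MATCH
  Position 10: "b" => MATCH
  Position 11: "a" => no
  Position 12: "a" => no
  Position 13: "a" => no
Total occurrences: 5

5


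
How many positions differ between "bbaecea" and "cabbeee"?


Comparing "bbaecea" and "cabbeee" position by position:
  Position 0: 'b' vs 'c' => DIFFER
  Position 1: 'b' vs 'a' => DIFFER
  Position 2: 'a' vs 'b' => DIFFER
  Position 3: 'e' vs 'b' => DIFFER
  Position 4: 'c' vs 'e' => DIFFER
  Position 5: 'e' vs 'e' => same
  Position 6: 'a' vs 'e' => DIFFER
Positions that differ: 6

6


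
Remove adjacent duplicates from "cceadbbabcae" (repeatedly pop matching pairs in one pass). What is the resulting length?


Input: cceadbbabcae
Stack-based adjacent duplicate removal:
  Read 'c': push. Stack: c
  Read 'c': matches stack top 'c' => pop. Stack: (empty)
  Read 'e': push. Stack: e
  Read 'a': push. Stack: ea
  Read 'd': push. Stack: ead
  Read 'b': push. Stack: eadb
  Read 'b': matches stack top 'b' => pop. Stack: ead
  Read 'a': push. Stack: eada
  Read 'b': push. Stack: eadab
  Read 'c': push. Stack: eadabc
  Read 'a': push. Stack: eadabca
  Read 'e': push. Stack: eadabcae
Final stack: "eadabcae" (length 8)

8


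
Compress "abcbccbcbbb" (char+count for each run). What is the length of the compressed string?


Input: abcbccbcbbb
Runs:
  'a' x 1 => "a1"
  'b' x 1 => "b1"
  'c' x 1 => "c1"
  'b' x 1 => "b1"
  'c' x 2 => "c2"
  'b' x 1 => "b1"
  'c' x 1 => "c1"
  'b' x 3 => "b3"
Compressed: "a1b1c1b1c2b1c1b3"
Compressed length: 16

16


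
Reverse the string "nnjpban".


Input: nnjpban
Reading characters right to left:
  Position 6: 'n'
  Position 5: 'a'
  Position 4: 'b'
  Position 3: 'p'
  Position 2: 'j'
  Position 1: 'n'
  Position 0: 'n'
Reversed: nabpjnn

nabpjnn


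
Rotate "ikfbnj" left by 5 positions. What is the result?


Input: "ikfbnj", rotate left by 5
First 5 characters: "ikfbn"
Remaining characters: "j"
Concatenate remaining + first: "j" + "ikfbn" = "jikfbn"

jikfbn


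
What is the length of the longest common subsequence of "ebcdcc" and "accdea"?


LCS of "ebcdcc" and "accdea"
DP table:
           a    c    c    d    e    a
      0    0    0    0    0    0    0
  e   0    0    0    0    0    1    1
  b   0    0    0    0    0    1    1
  c   0    0    1    1    1    1    1
  d   0    0    1    1    2    2    2
  c   0    0    1    2    2    2    2
  c   0    0    1    2    2    2    2
LCS length = dp[6][6] = 2

2


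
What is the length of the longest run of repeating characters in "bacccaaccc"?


Input: "bacccaaccc"
Scanning for longest run:
  Position 1 ('a'): new char, reset run to 1
  Position 2 ('c'): new char, reset run to 1
  Position 3 ('c'): continues run of 'c', length=2
  Position 4 ('c'): continues run of 'c', length=3
  Position 5 ('a'): new char, reset run to 1
  Position 6 ('a'): continues run of 'a', length=2
  Position 7 ('c'): new char, reset run to 1
  Position 8 ('c'): continues run of 'c', length=2
  Position 9 ('c'): continues run of 'c', length=3
Longest run: 'c' with length 3

3


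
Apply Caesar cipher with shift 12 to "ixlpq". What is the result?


Caesar cipher: shift "ixlpq" by 12
  'i' (pos 8) + 12 = pos 20 = 'u'
  'x' (pos 23) + 12 = pos 9 = 'j'
  'l' (pos 11) + 12 = pos 23 = 'x'
  'p' (pos 15) + 12 = pos 1 = 'b'
  'q' (pos 16) + 12 = pos 2 = 'c'
Result: ujxbc

ujxbc


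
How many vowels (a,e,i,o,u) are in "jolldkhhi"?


Input: jolldkhhi
Checking each character:
  'j' at position 0: consonant
  'o' at position 1: vowel (running total: 1)
  'l' at position 2: consonant
  'l' at position 3: consonant
  'd' at position 4: consonant
  'k' at position 5: consonant
  'h' at position 6: consonant
  'h' at position 7: consonant
  'i' at position 8: vowel (running total: 2)
Total vowels: 2

2


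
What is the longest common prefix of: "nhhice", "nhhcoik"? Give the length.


Words: nhhice, nhhcoik
  Position 0: all 'n' => match
  Position 1: all 'h' => match
  Position 2: all 'h' => match
  Position 3: ('i', 'c') => mismatch, stop
LCP = "nhh" (length 3)

3


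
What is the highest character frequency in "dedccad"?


Input: dedccad
Character counts:
  'a': 1
  'c': 2
  'd': 3
  'e': 1
Maximum frequency: 3

3


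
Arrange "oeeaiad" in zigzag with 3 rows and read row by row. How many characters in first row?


Zigzag "oeeaiad" into 3 rows:
Placing characters:
  'o' => row 0
  'e' => row 1
  'e' => row 2
  'a' => row 1
  'i' => row 0
  'a' => row 1
  'd' => row 2
Rows:
  Row 0: "oi"
  Row 1: "eaa"
  Row 2: "ed"
First row length: 2

2


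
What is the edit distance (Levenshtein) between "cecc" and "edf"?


Computing edit distance: "cecc" -> "edf"
DP table:
           e    d    f
      0    1    2    3
  c   1    1    2    3
  e   2    1    2    3
  c   3    2    2    3
  c   4    3    3    3
Edit distance = dp[4][3] = 3

3


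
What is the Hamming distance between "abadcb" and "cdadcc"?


Comparing "abadcb" and "cdadcc" position by position:
  Position 0: 'a' vs 'c' => differ
  Position 1: 'b' vs 'd' => differ
  Position 2: 'a' vs 'a' => same
  Position 3: 'd' vs 'd' => same
  Position 4: 'c' vs 'c' => same
  Position 5: 'b' vs 'c' => differ
Total differences (Hamming distance): 3

3


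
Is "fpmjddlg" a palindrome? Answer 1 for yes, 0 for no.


Input: fpmjddlg
Reversed: glddjmpf
  Compare pos 0 ('f') with pos 7 ('g'): MISMATCH
  Compare pos 1 ('p') with pos 6 ('l'): MISMATCH
  Compare pos 2 ('m') with pos 5 ('d'): MISMATCH
  Compare pos 3 ('j') with pos 4 ('d'): MISMATCH
Result: not a palindrome

0


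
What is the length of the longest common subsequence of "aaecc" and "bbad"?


LCS of "aaecc" and "bbad"
DP table:
           b    b    a    d
      0    0    0    0    0
  a   0    0    0    1    1
  a   0    0    0    1    1
  e   0    0    0    1    1
  c   0    0    0    1    1
  c   0    0    0    1    1
LCS length = dp[5][4] = 1

1


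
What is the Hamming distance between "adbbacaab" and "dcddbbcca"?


Comparing "adbbacaab" and "dcddbbcca" position by position:
  Position 0: 'a' vs 'd' => differ
  Position 1: 'd' vs 'c' => differ
  Position 2: 'b' vs 'd' => differ
  Position 3: 'b' vs 'd' => differ
  Position 4: 'a' vs 'b' => differ
  Position 5: 'c' vs 'b' => differ
  Position 6: 'a' vs 'c' => differ
  Position 7: 'a' vs 'c' => differ
  Position 8: 'b' vs 'a' => differ
Total differences (Hamming distance): 9

9


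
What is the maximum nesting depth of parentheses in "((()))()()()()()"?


Input: "((()))()()()()()"
Tracking depth:
  Position 0 '(': depth becomes 1
  Position 1 '(': depth becomes 2
  Position 2 '(': depth becomes 3
  Position 3 ')': depth becomes 2
  Position 4 ')': depth becomes 1
  Position 5 ')': depth becomes 0
  Position 6 '(': depth becomes 1
  Position 7 ')': depth becomes 0
  Position 8 '(': depth becomes 1
  Position 9 ')': depth becomes 0
  Position 10 '(': depth becomes 1
  Position 11 ')': depth becomes 0
  Position 12 '(': depth becomes 1
  Position 13 ')': depth becomes 0
  Position 14 '(': depth becomes 1
  Position 15 ')': depth becomes 0
Maximum depth reached: 3

3


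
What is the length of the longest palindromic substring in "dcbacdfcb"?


Input: "dcbacdfcb"
Checking substrings for palindromes:
  No multi-char palindromic substrings found
Longest palindromic substring: "d" with length 1

1


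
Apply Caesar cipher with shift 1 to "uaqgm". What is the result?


Caesar cipher: shift "uaqgm" by 1
  'u' (pos 20) + 1 = pos 21 = 'v'
  'a' (pos 0) + 1 = pos 1 = 'b'
  'q' (pos 16) + 1 = pos 17 = 'r'
  'g' (pos 6) + 1 = pos 7 = 'h'
  'm' (pos 12) + 1 = pos 13 = 'n'
Result: vbrhn

vbrhn


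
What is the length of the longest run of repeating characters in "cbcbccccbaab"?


Input: "cbcbccccbaab"
Scanning for longest run:
  Position 1 ('b'): new char, reset run to 1
  Position 2 ('c'): new char, reset run to 1
  Position 3 ('b'): new char, reset run to 1
  Position 4 ('c'): new char, reset run to 1
  Position 5 ('c'): continues run of 'c', length=2
  Position 6 ('c'): continues run of 'c', length=3
  Position 7 ('c'): continues run of 'c', length=4
  Position 8 ('b'): new char, reset run to 1
  Position 9 ('a'): new char, reset run to 1
  Position 10 ('a'): continues run of 'a', length=2
  Position 11 ('b'): new char, reset run to 1
Longest run: 'c' with length 4

4


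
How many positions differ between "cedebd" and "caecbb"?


Comparing "cedebd" and "caecbb" position by position:
  Position 0: 'c' vs 'c' => same
  Position 1: 'e' vs 'a' => DIFFER
  Position 2: 'd' vs 'e' => DIFFER
  Position 3: 'e' vs 'c' => DIFFER
  Position 4: 'b' vs 'b' => same
  Position 5: 'd' vs 'b' => DIFFER
Positions that differ: 4

4


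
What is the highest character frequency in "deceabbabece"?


Input: deceabbabece
Character counts:
  'a': 2
  'b': 3
  'c': 2
  'd': 1
  'e': 4
Maximum frequency: 4

4


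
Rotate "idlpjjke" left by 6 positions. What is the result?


Input: "idlpjjke", rotate left by 6
First 6 characters: "idlpjj"
Remaining characters: "ke"
Concatenate remaining + first: "ke" + "idlpjj" = "keidlpjj"

keidlpjj


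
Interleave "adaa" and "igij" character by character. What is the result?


Interleaving "adaa" and "igij":
  Position 0: 'a' from first, 'i' from second => "ai"
  Position 1: 'd' from first, 'g' from second => "dg"
  Position 2: 'a' from first, 'i' from second => "ai"
  Position 3: 'a' from first, 'j' from second => "aj"
Result: aidgaiaj

aidgaiaj


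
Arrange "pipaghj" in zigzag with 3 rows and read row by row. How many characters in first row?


Zigzag "pipaghj" into 3 rows:
Placing characters:
  'p' => row 0
  'i' => row 1
  'p' => row 2
  'a' => row 1
  'g' => row 0
  'h' => row 1
  'j' => row 2
Rows:
  Row 0: "pg"
  Row 1: "iah"
  Row 2: "pj"
First row length: 2

2


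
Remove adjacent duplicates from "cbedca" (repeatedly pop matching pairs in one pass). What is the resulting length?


Input: cbedca
Stack-based adjacent duplicate removal:
  Read 'c': push. Stack: c
  Read 'b': push. Stack: cb
  Read 'e': push. Stack: cbe
  Read 'd': push. Stack: cbed
  Read 'c': push. Stack: cbedc
  Read 'a': push. Stack: cbedca
Final stack: "cbedca" (length 6)

6


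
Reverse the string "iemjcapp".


Input: iemjcapp
Reading characters right to left:
  Position 7: 'p'
  Position 6: 'p'
  Position 5: 'a'
  Position 4: 'c'
  Position 3: 'j'
  Position 2: 'm'
  Position 1: 'e'
  Position 0: 'i'
Reversed: ppacjmei

ppacjmei


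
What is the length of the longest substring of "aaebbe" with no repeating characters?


Input: "aaebbe"
Sliding window (track last position of each char):
  Position 0 ('a'): window [0,0] length 1 -- new best
  Position 1 ('a'): repeat (last at 0), move window start to 1
  Position 1 ('a'): window [1,1] length 1
  Position 2 ('e'): window [1,2] length 2 -- new best
  Position 3 ('b'): window [1,3] length 3 -- new best
  Position 4 ('b'): repeat (last at 3), move window start to 4
  Position 4 ('b'): window [4,4] length 1
  Position 5 ('e'): window [4,5] length 2
Longest substring with no repeats: "aeb" with length 3

3


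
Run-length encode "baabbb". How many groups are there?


Input: baabbb
Scanning for consecutive runs:
  Group 1: 'b' x 1 (positions 0-0)
  Group 2: 'a' x 2 (positions 1-2)
  Group 3: 'b' x 3 (positions 3-5)
Total groups: 3

3


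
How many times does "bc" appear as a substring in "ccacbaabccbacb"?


Searching for "bc" in "ccacbaabccbacb"
Scanning each position:
  Position 0: "cc" => no
  Position 1: "ca" => no
  Position 2: "ac" => no
  Position 3: "cb" => no
  Position 4: "ba" => no
  Position 5: "aa" => no
  Position 6: "ab" => no
  Position 7: "bc" => MATCH
  Position 8: "cc" => no
  Position 9: "cb" => no
  Position 10: "ba" => no
  Position 11: "ac" => no
  Position 12: "cb" => no
Total occurrences: 1

1


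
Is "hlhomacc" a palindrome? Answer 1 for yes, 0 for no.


Input: hlhomacc
Reversed: ccamohlh
  Compare pos 0 ('h') with pos 7 ('c'): MISMATCH
  Compare pos 1 ('l') with pos 6 ('c'): MISMATCH
  Compare pos 2 ('h') with pos 5 ('a'): MISMATCH
  Compare pos 3 ('o') with pos 4 ('m'): MISMATCH
Result: not a palindrome

0


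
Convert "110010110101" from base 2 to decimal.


Input: "110010110101" in base 2
Positional expansion:
  Digit '1' (value 1) x 2^11 = 2048
  Digit '1' (value 1) x 2^10 = 1024
  Digit '0' (value 0) x 2^9 = 0
  Digit '0' (value 0) x 2^8 = 0
  Digit '1' (value 1) x 2^7 = 128
  Digit '0' (value 0) x 2^6 = 0
  Digit '1' (value 1) x 2^5 = 32
  Digit '1' (value 1) x 2^4 = 16
  Digit '0' (value 0) x 2^3 = 0
  Digit '1' (value 1) x 2^2 = 4
  Digit '0' (value 0) x 2^1 = 0
  Digit '1' (value 1) x 2^0 = 1
Sum = 3253

3253


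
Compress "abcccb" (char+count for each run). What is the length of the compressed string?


Input: abcccb
Runs:
  'a' x 1 => "a1"
  'b' x 1 => "b1"
  'c' x 3 => "c3"
  'b' x 1 => "b1"
Compressed: "a1b1c3b1"
Compressed length: 8

8


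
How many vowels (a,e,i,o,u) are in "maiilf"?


Input: maiilf
Checking each character:
  'm' at position 0: consonant
  'a' at position 1: vowel (running total: 1)
  'i' at position 2: vowel (running total: 2)
  'i' at position 3: vowel (running total: 3)
  'l' at position 4: consonant
  'f' at position 5: consonant
Total vowels: 3

3


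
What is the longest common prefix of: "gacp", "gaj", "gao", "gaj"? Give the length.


Words: gacp, gaj, gao, gaj
  Position 0: all 'g' => match
  Position 1: all 'a' => match
  Position 2: ('c', 'j', 'o', 'j') => mismatch, stop
LCP = "ga" (length 2)

2


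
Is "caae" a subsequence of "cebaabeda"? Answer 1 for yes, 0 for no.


Check if "caae" is a subsequence of "cebaabeda"
Greedy scan:
  Position 0 ('c'): matches sub[0] = 'c'
  Position 1 ('e'): no match needed
  Position 2 ('b'): no match needed
  Position 3 ('a'): matches sub[1] = 'a'
  Position 4 ('a'): matches sub[2] = 'a'
  Position 5 ('b'): no match needed
  Position 6 ('e'): matches sub[3] = 'e'
  Position 7 ('d'): no match needed
  Position 8 ('a'): no match needed
All 4 characters matched => is a subsequence

1


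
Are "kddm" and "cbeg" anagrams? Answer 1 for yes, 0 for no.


Strings: "kddm", "cbeg"
Sorted first:  ddkm
Sorted second: bceg
Differ at position 0: 'd' vs 'b' => not anagrams

0


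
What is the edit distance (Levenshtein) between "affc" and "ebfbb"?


Computing edit distance: "affc" -> "ebfbb"
DP table:
           e    b    f    b    b
      0    1    2    3    4    5
  a   1    1    2    3    4    5
  f   2    2    2    2    3    4
  f   3    3    3    2    3    4
  c   4    4    4    3    3    4
Edit distance = dp[4][5] = 4

4


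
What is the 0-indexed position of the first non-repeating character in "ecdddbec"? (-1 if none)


Input: ecdddbec
Character frequencies:
  'b': 1
  'c': 2
  'd': 3
  'e': 2
Scanning left to right for freq == 1:
  Position 0 ('e'): freq=2, skip
  Position 1 ('c'): freq=2, skip
  Position 2 ('d'): freq=3, skip
  Position 3 ('d'): freq=3, skip
  Position 4 ('d'): freq=3, skip
  Position 5 ('b'): unique! => answer = 5

5


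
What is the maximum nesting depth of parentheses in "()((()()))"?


Input: "()((()()))"
Tracking depth:
  Position 0 '(': depth becomes 1
  Position 1 ')': depth becomes 0
  Position 2 '(': depth becomes 1
  Position 3 '(': depth becomes 2
  Position 4 '(': depth becomes 3
  Position 5 ')': depth becomes 2
  Position 6 '(': depth becomes 3
  Position 7 ')': depth becomes 2
  Position 8 ')': depth becomes 1
  Position 9 ')': depth becomes 0
Maximum depth reached: 3

3


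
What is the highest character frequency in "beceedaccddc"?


Input: beceedaccddc
Character counts:
  'a': 1
  'b': 1
  'c': 4
  'd': 3
  'e': 3
Maximum frequency: 4

4


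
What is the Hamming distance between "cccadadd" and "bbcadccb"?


Comparing "cccadadd" and "bbcadccb" position by position:
  Position 0: 'c' vs 'b' => differ
  Position 1: 'c' vs 'b' => differ
  Position 2: 'c' vs 'c' => same
  Position 3: 'a' vs 'a' => same
  Position 4: 'd' vs 'd' => same
  Position 5: 'a' vs 'c' => differ
  Position 6: 'd' vs 'c' => differ
  Position 7: 'd' vs 'b' => differ
Total differences (Hamming distance): 5

5


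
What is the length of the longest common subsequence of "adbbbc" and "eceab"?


LCS of "adbbbc" and "eceab"
DP table:
           e    c    e    a    b
      0    0    0    0    0    0
  a   0    0    0    0    1    1
  d   0    0    0    0    1    1
  b   0    0    0    0    1    2
  b   0    0    0    0    1    2
  b   0    0    0    0    1    2
  c   0    0    1    1    1    2
LCS length = dp[6][5] = 2

2


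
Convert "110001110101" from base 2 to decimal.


Input: "110001110101" in base 2
Positional expansion:
  Digit '1' (value 1) x 2^11 = 2048
  Digit '1' (value 1) x 2^10 = 1024
  Digit '0' (value 0) x 2^9 = 0
  Digit '0' (value 0) x 2^8 = 0
  Digit '0' (value 0) x 2^7 = 0
  Digit '1' (value 1) x 2^6 = 64
  Digit '1' (value 1) x 2^5 = 32
  Digit '1' (value 1) x 2^4 = 16
  Digit '0' (value 0) x 2^3 = 0
  Digit '1' (value 1) x 2^2 = 4
  Digit '0' (value 0) x 2^1 = 0
  Digit '1' (value 1) x 2^0 = 1
Sum = 3189

3189


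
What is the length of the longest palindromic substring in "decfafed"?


Input: "decfafed"
Checking substrings for palindromes:
  [3:6] "faf" (len 3) => palindrome
Longest palindromic substring: "faf" with length 3

3


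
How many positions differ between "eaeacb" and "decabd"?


Comparing "eaeacb" and "decabd" position by position:
  Position 0: 'e' vs 'd' => DIFFER
  Position 1: 'a' vs 'e' => DIFFER
  Position 2: 'e' vs 'c' => DIFFER
  Position 3: 'a' vs 'a' => same
  Position 4: 'c' vs 'b' => DIFFER
  Position 5: 'b' vs 'd' => DIFFER
Positions that differ: 5

5


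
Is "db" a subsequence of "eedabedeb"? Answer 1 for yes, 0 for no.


Check if "db" is a subsequence of "eedabedeb"
Greedy scan:
  Position 0 ('e'): no match needed
  Position 1 ('e'): no match needed
  Position 2 ('d'): matches sub[0] = 'd'
  Position 3 ('a'): no match needed
  Position 4 ('b'): matches sub[1] = 'b'
  Position 5 ('e'): no match needed
  Position 6 ('d'): no match needed
  Position 7 ('e'): no match needed
  Position 8 ('b'): no match needed
All 2 characters matched => is a subsequence

1


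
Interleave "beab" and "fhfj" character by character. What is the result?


Interleaving "beab" and "fhfj":
  Position 0: 'b' from first, 'f' from second => "bf"
  Position 1: 'e' from first, 'h' from second => "eh"
  Position 2: 'a' from first, 'f' from second => "af"
  Position 3: 'b' from first, 'j' from second => "bj"
Result: bfehafbj

bfehafbj


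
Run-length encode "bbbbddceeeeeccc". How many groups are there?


Input: bbbbddceeeeeccc
Scanning for consecutive runs:
  Group 1: 'b' x 4 (positions 0-3)
  Group 2: 'd' x 2 (positions 4-5)
  Group 3: 'c' x 1 (positions 6-6)
  Group 4: 'e' x 5 (positions 7-11)
  Group 5: 'c' x 3 (positions 12-14)
Total groups: 5

5


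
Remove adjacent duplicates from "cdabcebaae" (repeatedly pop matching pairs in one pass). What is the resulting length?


Input: cdabcebaae
Stack-based adjacent duplicate removal:
  Read 'c': push. Stack: c
  Read 'd': push. Stack: cd
  Read 'a': push. Stack: cda
  Read 'b': push. Stack: cdab
  Read 'c': push. Stack: cdabc
  Read 'e': push. Stack: cdabce
  Read 'b': push. Stack: cdabceb
  Read 'a': push. Stack: cdabceba
  Read 'a': matches stack top 'a' => pop. Stack: cdabceb
  Read 'e': push. Stack: cdabcebe
Final stack: "cdabcebe" (length 8)

8


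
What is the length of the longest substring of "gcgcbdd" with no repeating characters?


Input: "gcgcbdd"
Sliding window (track last position of each char):
  Position 0 ('g'): window [0,0] length 1 -- new best
  Position 1 ('c'): window [0,1] length 2 -- new best
  Position 2 ('g'): repeat (last at 0), move window start to 1
  Position 2 ('g'): window [1,2] length 2
  Position 3 ('c'): repeat (last at 1), move window start to 2
  Position 3 ('c'): window [2,3] length 2
  Position 4 ('b'): window [2,4] length 3 -- new best
  Position 5 ('d'): window [2,5] length 4 -- new best
  Position 6 ('d'): repeat (last at 5), move window start to 6
  Position 6 ('d'): window [6,6] length 1
Longest substring with no repeats: "gcbd" with length 4

4


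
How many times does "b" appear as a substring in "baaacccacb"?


Searching for "b" in "baaacccacb"
Scanning each position:
  Position 0: "b" => MATCH
  Position 1: "a" => no
  Position 2: "a" => no
  Position 3: "a" => no
  Position 4: "c" => no
  Position 5: "c" => no
  Position 6: "c" => no
  Position 7: "a" => no
  Position 8: "c" => no
  Position 9: "b" => MATCH
Total occurrences: 2

2


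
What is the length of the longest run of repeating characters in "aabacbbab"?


Input: "aabacbbab"
Scanning for longest run:
  Position 1 ('a'): continues run of 'a', length=2
  Position 2 ('b'): new char, reset run to 1
  Position 3 ('a'): new char, reset run to 1
  Position 4 ('c'): new char, reset run to 1
  Position 5 ('b'): new char, reset run to 1
  Position 6 ('b'): continues run of 'b', length=2
  Position 7 ('a'): new char, reset run to 1
  Position 8 ('b'): new char, reset run to 1
Longest run: 'a' with length 2

2


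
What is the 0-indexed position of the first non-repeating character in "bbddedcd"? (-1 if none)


Input: bbddedcd
Character frequencies:
  'b': 2
  'c': 1
  'd': 4
  'e': 1
Scanning left to right for freq == 1:
  Position 0 ('b'): freq=2, skip
  Position 1 ('b'): freq=2, skip
  Position 2 ('d'): freq=4, skip
  Position 3 ('d'): freq=4, skip
  Position 4 ('e'): unique! => answer = 4

4


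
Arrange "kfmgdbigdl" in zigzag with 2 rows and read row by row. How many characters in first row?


Zigzag "kfmgdbigdl" into 2 rows:
Placing characters:
  'k' => row 0
  'f' => row 1
  'm' => row 0
  'g' => row 1
  'd' => row 0
  'b' => row 1
  'i' => row 0
  'g' => row 1
  'd' => row 0
  'l' => row 1
Rows:
  Row 0: "kmdid"
  Row 1: "fgbgl"
First row length: 5

5


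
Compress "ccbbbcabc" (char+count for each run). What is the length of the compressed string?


Input: ccbbbcabc
Runs:
  'c' x 2 => "c2"
  'b' x 3 => "b3"
  'c' x 1 => "c1"
  'a' x 1 => "a1"
  'b' x 1 => "b1"
  'c' x 1 => "c1"
Compressed: "c2b3c1a1b1c1"
Compressed length: 12

12


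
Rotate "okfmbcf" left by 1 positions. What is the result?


Input: "okfmbcf", rotate left by 1
First 1 characters: "o"
Remaining characters: "kfmbcf"
Concatenate remaining + first: "kfmbcf" + "o" = "kfmbcfo"

kfmbcfo


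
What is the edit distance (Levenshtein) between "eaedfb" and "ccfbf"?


Computing edit distance: "eaedfb" -> "ccfbf"
DP table:
           c    c    f    b    f
      0    1    2    3    4    5
  e   1    1    2    3    4    5
  a   2    2    2    3    4    5
  e   3    3    3    3    4    5
  d   4    4    4    4    4    5
  f   5    5    5    4    5    4
  b   6    6    6    5    4    5
Edit distance = dp[6][5] = 5

5


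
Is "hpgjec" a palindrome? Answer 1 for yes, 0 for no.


Input: hpgjec
Reversed: cejgph
  Compare pos 0 ('h') with pos 5 ('c'): MISMATCH
  Compare pos 1 ('p') with pos 4 ('e'): MISMATCH
  Compare pos 2 ('g') with pos 3 ('j'): MISMATCH
Result: not a palindrome

0


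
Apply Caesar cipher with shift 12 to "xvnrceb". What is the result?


Caesar cipher: shift "xvnrceb" by 12
  'x' (pos 23) + 12 = pos 9 = 'j'
  'v' (pos 21) + 12 = pos 7 = 'h'
  'n' (pos 13) + 12 = pos 25 = 'z'
  'r' (pos 17) + 12 = pos 3 = 'd'
  'c' (pos 2) + 12 = pos 14 = 'o'
  'e' (pos 4) + 12 = pos 16 = 'q'
  'b' (pos 1) + 12 = pos 13 = 'n'
Result: jhzdoqn

jhzdoqn


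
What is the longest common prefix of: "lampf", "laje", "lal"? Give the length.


Words: lampf, laje, lal
  Position 0: all 'l' => match
  Position 1: all 'a' => match
  Position 2: ('m', 'j', 'l') => mismatch, stop
LCP = "la" (length 2)

2


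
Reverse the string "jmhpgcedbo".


Input: jmhpgcedbo
Reading characters right to left:
  Position 9: 'o'
  Position 8: 'b'
  Position 7: 'd'
  Position 6: 'e'
  Position 5: 'c'
  Position 4: 'g'
  Position 3: 'p'
  Position 2: 'h'
  Position 1: 'm'
  Position 0: 'j'
Reversed: obdecgphmj

obdecgphmj


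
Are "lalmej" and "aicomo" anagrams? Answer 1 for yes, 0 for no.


Strings: "lalmej", "aicomo"
Sorted first:  aejllm
Sorted second: acimoo
Differ at position 1: 'e' vs 'c' => not anagrams

0


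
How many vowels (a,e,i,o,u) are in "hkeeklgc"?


Input: hkeeklgc
Checking each character:
  'h' at position 0: consonant
  'k' at position 1: consonant
  'e' at position 2: vowel (running total: 1)
  'e' at position 3: vowel (running total: 2)
  'k' at position 4: consonant
  'l' at position 5: consonant
  'g' at position 6: consonant
  'c' at position 7: consonant
Total vowels: 2

2


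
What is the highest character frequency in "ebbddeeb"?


Input: ebbddeeb
Character counts:
  'b': 3
  'd': 2
  'e': 3
Maximum frequency: 3

3


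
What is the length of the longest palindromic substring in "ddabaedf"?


Input: "ddabaedf"
Checking substrings for palindromes:
  [2:5] "aba" (len 3) => palindrome
  [0:2] "dd" (len 2) => palindrome
Longest palindromic substring: "aba" with length 3

3


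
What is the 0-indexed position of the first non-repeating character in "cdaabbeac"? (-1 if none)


Input: cdaabbeac
Character frequencies:
  'a': 3
  'b': 2
  'c': 2
  'd': 1
  'e': 1
Scanning left to right for freq == 1:
  Position 0 ('c'): freq=2, skip
  Position 1 ('d'): unique! => answer = 1

1


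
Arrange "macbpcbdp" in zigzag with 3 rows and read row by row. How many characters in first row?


Zigzag "macbpcbdp" into 3 rows:
Placing characters:
  'm' => row 0
  'a' => row 1
  'c' => row 2
  'b' => row 1
  'p' => row 0
  'c' => row 1
  'b' => row 2
  'd' => row 1
  'p' => row 0
Rows:
  Row 0: "mpp"
  Row 1: "abcd"
  Row 2: "cb"
First row length: 3

3


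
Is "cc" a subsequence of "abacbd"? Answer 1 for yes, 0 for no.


Check if "cc" is a subsequence of "abacbd"
Greedy scan:
  Position 0 ('a'): no match needed
  Position 1 ('b'): no match needed
  Position 2 ('a'): no match needed
  Position 3 ('c'): matches sub[0] = 'c'
  Position 4 ('b'): no match needed
  Position 5 ('d'): no match needed
Only matched 1/2 characters => not a subsequence

0


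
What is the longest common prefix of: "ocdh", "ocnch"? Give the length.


Words: ocdh, ocnch
  Position 0: all 'o' => match
  Position 1: all 'c' => match
  Position 2: ('d', 'n') => mismatch, stop
LCP = "oc" (length 2)

2


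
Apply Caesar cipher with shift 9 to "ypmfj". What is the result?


Caesar cipher: shift "ypmfj" by 9
  'y' (pos 24) + 9 = pos 7 = 'h'
  'p' (pos 15) + 9 = pos 24 = 'y'
  'm' (pos 12) + 9 = pos 21 = 'v'
  'f' (pos 5) + 9 = pos 14 = 'o'
  'j' (pos 9) + 9 = pos 18 = 's'
Result: hyvos

hyvos


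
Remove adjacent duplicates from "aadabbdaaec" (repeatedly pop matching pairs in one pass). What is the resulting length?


Input: aadabbdaaec
Stack-based adjacent duplicate removal:
  Read 'a': push. Stack: a
  Read 'a': matches stack top 'a' => pop. Stack: (empty)
  Read 'd': push. Stack: d
  Read 'a': push. Stack: da
  Read 'b': push. Stack: dab
  Read 'b': matches stack top 'b' => pop. Stack: da
  Read 'd': push. Stack: dad
  Read 'a': push. Stack: dada
  Read 'a': matches stack top 'a' => pop. Stack: dad
  Read 'e': push. Stack: dade
  Read 'c': push. Stack: dadec
Final stack: "dadec" (length 5)

5


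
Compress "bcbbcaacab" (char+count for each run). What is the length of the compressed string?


Input: bcbbcaacab
Runs:
  'b' x 1 => "b1"
  'c' x 1 => "c1"
  'b' x 2 => "b2"
  'c' x 1 => "c1"
  'a' x 2 => "a2"
  'c' x 1 => "c1"
  'a' x 1 => "a1"
  'b' x 1 => "b1"
Compressed: "b1c1b2c1a2c1a1b1"
Compressed length: 16

16


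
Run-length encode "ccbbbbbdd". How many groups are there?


Input: ccbbbbbdd
Scanning for consecutive runs:
  Group 1: 'c' x 2 (positions 0-1)
  Group 2: 'b' x 5 (positions 2-6)
  Group 3: 'd' x 2 (positions 7-8)
Total groups: 3

3


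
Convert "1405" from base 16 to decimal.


Input: "1405" in base 16
Positional expansion:
  Digit '1' (value 1) x 16^3 = 4096
  Digit '4' (value 4) x 16^2 = 1024
  Digit '0' (value 0) x 16^1 = 0
  Digit '5' (value 5) x 16^0 = 5
Sum = 5125

5125


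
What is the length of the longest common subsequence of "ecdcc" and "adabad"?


LCS of "ecdcc" and "adabad"
DP table:
           a    d    a    b    a    d
      0    0    0    0    0    0    0
  e   0    0    0    0    0    0    0
  c   0    0    0    0    0    0    0
  d   0    0    1    1    1    1    1
  c   0    0    1    1    1    1    1
  c   0    0    1    1    1    1    1
LCS length = dp[5][6] = 1

1


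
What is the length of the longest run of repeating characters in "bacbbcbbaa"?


Input: "bacbbcbbaa"
Scanning for longest run:
  Position 1 ('a'): new char, reset run to 1
  Position 2 ('c'): new char, reset run to 1
  Position 3 ('b'): new char, reset run to 1
  Position 4 ('b'): continues run of 'b', length=2
  Position 5 ('c'): new char, reset run to 1
  Position 6 ('b'): new char, reset run to 1
  Position 7 ('b'): continues run of 'b', length=2
  Position 8 ('a'): new char, reset run to 1
  Position 9 ('a'): continues run of 'a', length=2
Longest run: 'b' with length 2

2


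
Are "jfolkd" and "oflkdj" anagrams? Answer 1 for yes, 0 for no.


Strings: "jfolkd", "oflkdj"
Sorted first:  dfjklo
Sorted second: dfjklo
Sorted forms match => anagrams

1


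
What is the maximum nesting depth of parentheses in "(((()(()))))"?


Input: "(((()(()))))"
Tracking depth:
  Position 0 '(': depth becomes 1
  Position 1 '(': depth becomes 2
  Position 2 '(': depth becomes 3
  Position 3 '(': depth becomes 4
  Position 4 ')': depth becomes 3
  Position 5 '(': depth becomes 4
  Position 6 '(': depth becomes 5
  Position 7 ')': depth becomes 4
  Position 8 ')': depth becomes 3
  Position 9 ')': depth becomes 2
  Position 10 ')': depth becomes 1
  Position 11 ')': depth becomes 0
Maximum depth reached: 5

5


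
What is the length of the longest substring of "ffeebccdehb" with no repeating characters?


Input: "ffeebccdehb"
Sliding window (track last position of each char):
  Position 0 ('f'): window [0,0] length 1 -- new best
  Position 1 ('f'): repeat (last at 0), move window start to 1
  Position 1 ('f'): window [1,1] length 1
  Position 2 ('e'): window [1,2] length 2 -- new best
  Position 3 ('e'): repeat (last at 2), move window start to 3
  Position 3 ('e'): window [3,3] length 1
  Position 4 ('b'): window [3,4] length 2
  Position 5 ('c'): window [3,5] length 3 -- new best
  Position 6 ('c'): repeat (last at 5), move window start to 6
  Position 6 ('c'): window [6,6] length 1
  Position 7 ('d'): window [6,7] length 2
  Position 8 ('e'): window [6,8] length 3
  Position 9 ('h'): window [6,9] length 4 -- new best
  Position 10 ('b'): window [6,10] length 5 -- new best
Longest substring with no repeats: "cdehb" with length 5

5


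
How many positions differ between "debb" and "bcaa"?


Comparing "debb" and "bcaa" position by position:
  Position 0: 'd' vs 'b' => DIFFER
  Position 1: 'e' vs 'c' => DIFFER
  Position 2: 'b' vs 'a' => DIFFER
  Position 3: 'b' vs 'a' => DIFFER
Positions that differ: 4

4


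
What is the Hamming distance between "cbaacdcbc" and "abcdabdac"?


Comparing "cbaacdcbc" and "abcdabdac" position by position:
  Position 0: 'c' vs 'a' => differ
  Position 1: 'b' vs 'b' => same
  Position 2: 'a' vs 'c' => differ
  Position 3: 'a' vs 'd' => differ
  Position 4: 'c' vs 'a' => differ
  Position 5: 'd' vs 'b' => differ
  Position 6: 'c' vs 'd' => differ
  Position 7: 'b' vs 'a' => differ
  Position 8: 'c' vs 'c' => same
Total differences (Hamming distance): 7

7


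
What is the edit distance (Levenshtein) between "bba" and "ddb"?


Computing edit distance: "bba" -> "ddb"
DP table:
           d    d    b
      0    1    2    3
  b   1    1    2    2
  b   2    2    2    2
  a   3    3    3    3
Edit distance = dp[3][3] = 3

3


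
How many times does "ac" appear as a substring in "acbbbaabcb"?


Searching for "ac" in "acbbbaabcb"
Scanning each position:
  Position 0: "ac" => MATCH
  Position 1: "cb" => no
  Position 2: "bb" => no
  Position 3: "bb" => no
  Position 4: "ba" => no
  Position 5: "aa" => no
  Position 6: "ab" => no
  Position 7: "bc" => no
  Position 8: "cb" => no
Total occurrences: 1

1


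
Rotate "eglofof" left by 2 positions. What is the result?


Input: "eglofof", rotate left by 2
First 2 characters: "eg"
Remaining characters: "lofof"
Concatenate remaining + first: "lofof" + "eg" = "lofofeg"

lofofeg


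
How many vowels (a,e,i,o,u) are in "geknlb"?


Input: geknlb
Checking each character:
  'g' at position 0: consonant
  'e' at position 1: vowel (running total: 1)
  'k' at position 2: consonant
  'n' at position 3: consonant
  'l' at position 4: consonant
  'b' at position 5: consonant
Total vowels: 1

1


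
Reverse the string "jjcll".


Input: jjcll
Reading characters right to left:
  Position 4: 'l'
  Position 3: 'l'
  Position 2: 'c'
  Position 1: 'j'
  Position 0: 'j'
Reversed: llcjj

llcjj


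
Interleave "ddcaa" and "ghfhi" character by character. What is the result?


Interleaving "ddcaa" and "ghfhi":
  Position 0: 'd' from first, 'g' from second => "dg"
  Position 1: 'd' from first, 'h' from second => "dh"
  Position 2: 'c' from first, 'f' from second => "cf"
  Position 3: 'a' from first, 'h' from second => "ah"
  Position 4: 'a' from first, 'i' from second => "ai"
Result: dgdhcfahai

dgdhcfahai


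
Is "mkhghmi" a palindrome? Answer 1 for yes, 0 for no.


Input: mkhghmi
Reversed: imhghkm
  Compare pos 0 ('m') with pos 6 ('i'): MISMATCH
  Compare pos 1 ('k') with pos 5 ('m'): MISMATCH
  Compare pos 2 ('h') with pos 4 ('h'): match
Result: not a palindrome

0


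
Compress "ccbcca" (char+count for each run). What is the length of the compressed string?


Input: ccbcca
Runs:
  'c' x 2 => "c2"
  'b' x 1 => "b1"
  'c' x 2 => "c2"
  'a' x 1 => "a1"
Compressed: "c2b1c2a1"
Compressed length: 8

8


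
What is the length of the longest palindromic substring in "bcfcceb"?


Input: "bcfcceb"
Checking substrings for palindromes:
  [1:4] "cfc" (len 3) => palindrome
  [3:5] "cc" (len 2) => palindrome
Longest palindromic substring: "cfc" with length 3

3


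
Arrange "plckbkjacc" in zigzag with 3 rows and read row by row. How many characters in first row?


Zigzag "plckbkjacc" into 3 rows:
Placing characters:
  'p' => row 0
  'l' => row 1
  'c' => row 2
  'k' => row 1
  'b' => row 0
  'k' => row 1
  'j' => row 2
  'a' => row 1
  'c' => row 0
  'c' => row 1
Rows:
  Row 0: "pbc"
  Row 1: "lkkac"
  Row 2: "cj"
First row length: 3

3


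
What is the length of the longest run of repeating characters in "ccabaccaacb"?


Input: "ccabaccaacb"
Scanning for longest run:
  Position 1 ('c'): continues run of 'c', length=2
  Position 2 ('a'): new char, reset run to 1
  Position 3 ('b'): new char, reset run to 1
  Position 4 ('a'): new char, reset run to 1
  Position 5 ('c'): new char, reset run to 1
  Position 6 ('c'): continues run of 'c', length=2
  Position 7 ('a'): new char, reset run to 1
  Position 8 ('a'): continues run of 'a', length=2
  Position 9 ('c'): new char, reset run to 1
  Position 10 ('b'): new char, reset run to 1
Longest run: 'c' with length 2

2


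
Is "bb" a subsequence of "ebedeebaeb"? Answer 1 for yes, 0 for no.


Check if "bb" is a subsequence of "ebedeebaeb"
Greedy scan:
  Position 0 ('e'): no match needed
  Position 1 ('b'): matches sub[0] = 'b'
  Position 2 ('e'): no match needed
  Position 3 ('d'): no match needed
  Position 4 ('e'): no match needed
  Position 5 ('e'): no match needed
  Position 6 ('b'): matches sub[1] = 'b'
  Position 7 ('a'): no match needed
  Position 8 ('e'): no match needed
  Position 9 ('b'): no match needed
All 2 characters matched => is a subsequence

1
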